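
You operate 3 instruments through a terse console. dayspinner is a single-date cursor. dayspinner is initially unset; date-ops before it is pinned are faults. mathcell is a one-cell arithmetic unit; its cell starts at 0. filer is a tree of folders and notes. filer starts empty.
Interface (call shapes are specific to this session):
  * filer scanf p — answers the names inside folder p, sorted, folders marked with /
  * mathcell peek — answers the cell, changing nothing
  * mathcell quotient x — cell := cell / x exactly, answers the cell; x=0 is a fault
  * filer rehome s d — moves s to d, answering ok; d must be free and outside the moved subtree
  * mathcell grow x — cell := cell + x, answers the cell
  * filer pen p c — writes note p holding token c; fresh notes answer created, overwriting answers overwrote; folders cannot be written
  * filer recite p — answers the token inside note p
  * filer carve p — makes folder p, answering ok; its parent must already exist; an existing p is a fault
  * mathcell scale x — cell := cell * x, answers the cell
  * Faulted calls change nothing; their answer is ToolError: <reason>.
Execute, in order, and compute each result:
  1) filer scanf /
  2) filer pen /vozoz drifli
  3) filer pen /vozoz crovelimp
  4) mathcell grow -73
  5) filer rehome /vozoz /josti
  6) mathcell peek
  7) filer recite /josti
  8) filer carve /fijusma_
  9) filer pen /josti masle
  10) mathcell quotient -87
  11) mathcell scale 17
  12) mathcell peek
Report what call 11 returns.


Step: filer scanf[p='/']
Result: []
Step: filer pen[p='/vozoz'; c='drifli']
Result: created
Step: filer pen[p='/vozoz'; c='crovelimp']
Result: overwrote
Step: mathcell grow[x='-73']
Result: -73
Step: filer rehome[s='/vozoz'; d='/josti']
Result: ok
Step: mathcell peek[]
Result: -73
Step: filer recite[p='/josti']
Result: crovelimp
Step: filer carve[p='/fijusma_']
Result: ok
Step: filer pen[p='/josti'; c='masle']
Result: overwrote
Step: mathcell quotient[x='-87']
Result: 73/87
Step: mathcell scale[x='17']
Result: 1241/87
Step: mathcell peek[]
Result: 1241/87

Answer: 1241/87


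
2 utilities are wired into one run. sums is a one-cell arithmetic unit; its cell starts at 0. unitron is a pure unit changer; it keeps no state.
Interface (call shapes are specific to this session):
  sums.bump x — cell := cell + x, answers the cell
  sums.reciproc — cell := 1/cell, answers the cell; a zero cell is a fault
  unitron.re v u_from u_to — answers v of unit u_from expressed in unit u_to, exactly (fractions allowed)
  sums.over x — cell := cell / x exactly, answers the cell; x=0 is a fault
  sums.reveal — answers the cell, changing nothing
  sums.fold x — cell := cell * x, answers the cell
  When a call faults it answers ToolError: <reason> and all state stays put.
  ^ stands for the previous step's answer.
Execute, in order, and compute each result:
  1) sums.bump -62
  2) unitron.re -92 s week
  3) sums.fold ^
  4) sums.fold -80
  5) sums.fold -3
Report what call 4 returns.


Answer: -713/945

Derivation:
[in] bump x=-62
[out] -62
[in] re v=-92 u_from=s u_to=week
[out] -23/151200
[in] fold x=^
[out] 713/75600
[in] fold x=-80
[out] -713/945
[in] fold x=-3
[out] 713/315


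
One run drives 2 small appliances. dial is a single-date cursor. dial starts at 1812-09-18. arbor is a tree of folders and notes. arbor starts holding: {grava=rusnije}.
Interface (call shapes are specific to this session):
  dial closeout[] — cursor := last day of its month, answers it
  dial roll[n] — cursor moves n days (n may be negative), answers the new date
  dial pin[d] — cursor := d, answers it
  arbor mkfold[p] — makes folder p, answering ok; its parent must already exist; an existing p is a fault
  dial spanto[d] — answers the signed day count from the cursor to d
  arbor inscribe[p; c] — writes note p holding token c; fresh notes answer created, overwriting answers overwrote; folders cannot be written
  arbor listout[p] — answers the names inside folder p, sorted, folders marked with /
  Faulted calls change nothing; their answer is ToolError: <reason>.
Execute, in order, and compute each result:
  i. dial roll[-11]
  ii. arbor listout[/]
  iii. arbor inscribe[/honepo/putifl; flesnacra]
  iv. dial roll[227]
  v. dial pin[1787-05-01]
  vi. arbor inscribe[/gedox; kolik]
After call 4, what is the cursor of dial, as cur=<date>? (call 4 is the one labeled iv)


> dial roll n='-11'
[out] 1812-09-07
> arbor listout p='/'
[out] [grava]
> arbor inscribe p='/honepo/putifl' c='flesnacra'
[out] ToolError: no parent
> dial roll n='227'
[out] 1813-04-22
> dial pin d='1787-05-01'
[out] 1787-05-01
> arbor inscribe p='/gedox' c='kolik'
[out] created

Answer: cur=1813-04-22


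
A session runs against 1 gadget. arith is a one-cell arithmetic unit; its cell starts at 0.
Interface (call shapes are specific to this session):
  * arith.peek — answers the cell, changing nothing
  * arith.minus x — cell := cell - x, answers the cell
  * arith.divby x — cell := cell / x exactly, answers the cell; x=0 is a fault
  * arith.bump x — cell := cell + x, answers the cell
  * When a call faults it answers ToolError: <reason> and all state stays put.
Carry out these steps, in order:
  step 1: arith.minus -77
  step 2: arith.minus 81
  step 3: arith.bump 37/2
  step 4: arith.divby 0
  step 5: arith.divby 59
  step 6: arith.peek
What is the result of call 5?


Do: arith.minus[x→-77]
See: 77
Do: arith.minus[x→81]
See: -4
Do: arith.bump[x→37/2]
See: 29/2
Do: arith.divby[x→0]
See: ToolError: division by zero
Do: arith.divby[x→59]
See: 29/118
Do: arith.peek[]
See: 29/118

Answer: 29/118


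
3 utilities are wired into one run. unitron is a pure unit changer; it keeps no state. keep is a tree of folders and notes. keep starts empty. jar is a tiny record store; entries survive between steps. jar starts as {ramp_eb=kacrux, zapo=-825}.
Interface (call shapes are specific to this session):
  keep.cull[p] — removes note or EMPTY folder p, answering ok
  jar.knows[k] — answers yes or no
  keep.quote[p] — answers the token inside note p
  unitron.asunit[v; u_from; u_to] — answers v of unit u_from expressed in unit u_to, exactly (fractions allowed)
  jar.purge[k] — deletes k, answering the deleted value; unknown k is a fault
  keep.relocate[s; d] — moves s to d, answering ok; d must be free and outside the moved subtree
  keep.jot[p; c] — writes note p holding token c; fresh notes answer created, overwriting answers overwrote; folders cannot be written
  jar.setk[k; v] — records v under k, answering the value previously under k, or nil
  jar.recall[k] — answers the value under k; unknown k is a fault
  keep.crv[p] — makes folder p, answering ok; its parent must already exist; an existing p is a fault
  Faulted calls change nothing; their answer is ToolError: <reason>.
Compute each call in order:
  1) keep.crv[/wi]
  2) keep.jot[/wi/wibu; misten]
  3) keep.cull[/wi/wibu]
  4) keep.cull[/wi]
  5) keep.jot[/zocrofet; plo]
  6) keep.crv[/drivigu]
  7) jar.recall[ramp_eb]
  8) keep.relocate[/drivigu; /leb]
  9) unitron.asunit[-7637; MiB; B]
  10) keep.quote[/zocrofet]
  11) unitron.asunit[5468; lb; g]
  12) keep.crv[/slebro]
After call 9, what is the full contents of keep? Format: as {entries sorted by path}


Then keep.crv passing p→/wi, → ok.
I try keep.jot passing p→/wi/wibu, c→misten, and see created.
I call keep.cull passing p→/wi/wibu, — result: ok.
I invoke keep.cull passing p→/wi, giving ok.
Calling keep.jot passing p→/zocrofet, c→plo, yielding created.
Then keep.crv passing p→/drivigu, — result: ok.
I run jar.recall passing k→ramp_eb: kacrux.
Next I call keep.relocate passing s→/drivigu, d→/leb, and get ok.
Then unitron.asunit passing v→-7637, u_from→MiB, u_to→B, yielding -8007974912.
I invoke keep.quote passing p→/zocrofet: plo.
I invoke unitron.asunit passing v→5468, u_from→lb, u_to→g, which returns 62006076979/25000.
Then keep.crv passing p→/slebro, and see ok.

Answer: {leb/, zocrofet=plo}


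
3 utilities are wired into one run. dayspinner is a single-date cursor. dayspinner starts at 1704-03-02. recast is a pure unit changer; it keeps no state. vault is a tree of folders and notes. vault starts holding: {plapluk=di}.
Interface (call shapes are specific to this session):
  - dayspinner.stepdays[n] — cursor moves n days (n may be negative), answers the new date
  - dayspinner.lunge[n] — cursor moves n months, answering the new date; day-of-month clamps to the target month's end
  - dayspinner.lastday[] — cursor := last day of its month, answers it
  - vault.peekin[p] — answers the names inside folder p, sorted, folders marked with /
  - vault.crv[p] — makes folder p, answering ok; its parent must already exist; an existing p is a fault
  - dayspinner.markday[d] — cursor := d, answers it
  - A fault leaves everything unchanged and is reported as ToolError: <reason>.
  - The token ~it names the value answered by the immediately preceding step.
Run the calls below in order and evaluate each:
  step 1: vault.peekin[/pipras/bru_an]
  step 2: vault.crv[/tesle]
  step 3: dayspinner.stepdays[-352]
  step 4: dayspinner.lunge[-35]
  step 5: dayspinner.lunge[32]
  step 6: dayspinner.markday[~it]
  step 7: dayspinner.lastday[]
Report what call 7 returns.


Answer: 1702-12-31

Derivation:
>>> vault.peekin p=/pipras/bru_an
[out] ToolError: not found
>>> vault.crv p=/tesle
[out] ok
>>> dayspinner.stepdays n=-352
[out] 1703-03-16
>>> dayspinner.lunge n=-35
[out] 1700-04-16
>>> dayspinner.lunge n=32
[out] 1702-12-16
>>> dayspinner.markday d=~it
[out] 1702-12-16
>>> dayspinner.lastday
[out] 1702-12-31


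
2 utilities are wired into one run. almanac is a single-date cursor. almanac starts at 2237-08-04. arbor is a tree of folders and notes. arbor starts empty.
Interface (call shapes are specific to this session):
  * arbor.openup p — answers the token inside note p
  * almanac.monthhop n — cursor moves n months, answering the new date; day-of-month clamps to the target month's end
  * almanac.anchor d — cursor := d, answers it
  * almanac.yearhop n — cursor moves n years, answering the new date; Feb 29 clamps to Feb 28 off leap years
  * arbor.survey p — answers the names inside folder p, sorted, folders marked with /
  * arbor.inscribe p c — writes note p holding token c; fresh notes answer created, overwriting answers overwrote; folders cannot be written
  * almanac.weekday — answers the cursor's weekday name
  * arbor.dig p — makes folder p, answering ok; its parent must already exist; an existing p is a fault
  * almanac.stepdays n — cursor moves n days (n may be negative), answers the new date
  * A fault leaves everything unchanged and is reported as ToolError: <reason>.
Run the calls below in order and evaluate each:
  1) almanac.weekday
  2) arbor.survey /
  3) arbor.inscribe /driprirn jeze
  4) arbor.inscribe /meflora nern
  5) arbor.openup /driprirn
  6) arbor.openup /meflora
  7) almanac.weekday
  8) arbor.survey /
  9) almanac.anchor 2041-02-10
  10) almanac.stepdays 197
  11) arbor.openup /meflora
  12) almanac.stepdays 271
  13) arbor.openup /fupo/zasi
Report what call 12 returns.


Answer: 2042-05-24

Derivation:
-- 1. almanac.weekday() == Friday
-- 2. arbor.survey(p='/') == []
-- 3. arbor.inscribe(p='/driprirn', c='jeze') == created
-- 4. arbor.inscribe(p='/meflora', c='nern') == created
-- 5. arbor.openup(p='/driprirn') == jeze
-- 6. arbor.openup(p='/meflora') == nern
-- 7. almanac.weekday() == Friday
-- 8. arbor.survey(p='/') == [driprirn, meflora]
-- 9. almanac.anchor(d='2041-02-10') == 2041-02-10
-- 10. almanac.stepdays(n='197') == 2041-08-26
-- 11. arbor.openup(p='/meflora') == nern
-- 12. almanac.stepdays(n='271') == 2042-05-24
-- 13. arbor.openup(p='/fupo/zasi') == ToolError: not found


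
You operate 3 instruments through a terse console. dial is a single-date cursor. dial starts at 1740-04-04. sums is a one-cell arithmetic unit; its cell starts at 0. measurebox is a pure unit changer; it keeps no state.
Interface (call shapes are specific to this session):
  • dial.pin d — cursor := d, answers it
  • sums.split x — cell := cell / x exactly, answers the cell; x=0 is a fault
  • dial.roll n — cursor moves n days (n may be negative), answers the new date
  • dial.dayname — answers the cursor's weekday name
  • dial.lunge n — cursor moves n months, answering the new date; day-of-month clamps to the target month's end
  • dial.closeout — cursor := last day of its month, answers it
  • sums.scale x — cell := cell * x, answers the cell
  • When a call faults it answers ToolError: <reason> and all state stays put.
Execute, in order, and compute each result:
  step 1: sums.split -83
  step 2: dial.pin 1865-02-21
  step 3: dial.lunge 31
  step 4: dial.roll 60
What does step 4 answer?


% split(x→-83) ~> 0
% pin(d→1865-02-21) ~> 1865-02-21
% lunge(n→31) ~> 1867-09-21
% roll(n→60) ~> 1867-11-20

Answer: 1867-11-20


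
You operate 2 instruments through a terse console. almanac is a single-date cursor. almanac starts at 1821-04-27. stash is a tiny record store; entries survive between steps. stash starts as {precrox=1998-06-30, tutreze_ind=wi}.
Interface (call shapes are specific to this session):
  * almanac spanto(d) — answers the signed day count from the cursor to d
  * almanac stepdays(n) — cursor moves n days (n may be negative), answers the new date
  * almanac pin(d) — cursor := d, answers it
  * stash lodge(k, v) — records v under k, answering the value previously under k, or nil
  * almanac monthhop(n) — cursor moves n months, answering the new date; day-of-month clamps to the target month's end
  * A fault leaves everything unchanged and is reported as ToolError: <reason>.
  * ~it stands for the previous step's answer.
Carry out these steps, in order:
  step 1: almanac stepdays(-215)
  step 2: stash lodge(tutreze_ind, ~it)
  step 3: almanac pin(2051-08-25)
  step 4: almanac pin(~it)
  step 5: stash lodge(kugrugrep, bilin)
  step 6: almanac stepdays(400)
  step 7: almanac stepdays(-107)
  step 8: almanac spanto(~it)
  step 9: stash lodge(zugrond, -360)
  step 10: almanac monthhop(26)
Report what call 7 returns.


Answer: 2052-06-13

Derivation:
CALL almanac stepdays[-215]
RET  1820-09-24
CALL stash lodge[tutreze_ind; ~it]
RET  wi
CALL almanac pin[2051-08-25]
RET  2051-08-25
CALL almanac pin[~it]
RET  2051-08-25
CALL stash lodge[kugrugrep; bilin]
RET  nil
CALL almanac stepdays[400]
RET  2052-09-28
CALL almanac stepdays[-107]
RET  2052-06-13
CALL almanac spanto[~it]
RET  0
CALL stash lodge[zugrond; -360]
RET  nil
CALL almanac monthhop[26]
RET  2054-08-13


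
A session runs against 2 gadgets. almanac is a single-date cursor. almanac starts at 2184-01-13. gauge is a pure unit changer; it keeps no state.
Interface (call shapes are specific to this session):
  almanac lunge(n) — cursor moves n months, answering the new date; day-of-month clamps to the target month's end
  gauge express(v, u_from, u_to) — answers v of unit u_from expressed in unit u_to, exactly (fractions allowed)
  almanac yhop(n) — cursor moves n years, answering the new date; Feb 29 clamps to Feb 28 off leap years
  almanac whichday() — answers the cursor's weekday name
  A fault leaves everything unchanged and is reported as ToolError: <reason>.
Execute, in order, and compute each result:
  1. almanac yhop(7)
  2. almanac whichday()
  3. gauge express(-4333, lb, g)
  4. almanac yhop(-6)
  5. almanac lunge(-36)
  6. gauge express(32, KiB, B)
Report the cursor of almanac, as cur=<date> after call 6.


Answer: cur=2182-01-13

Derivation:
// 1. almanac yhop(n='7') -> 2191-01-13
// 2. almanac whichday() -> Thursday
// 3. gauge express(v='-4333', u_from='lb', u_to='g') -> -196541573921/100000
// 4. almanac yhop(n='-6') -> 2185-01-13
// 5. almanac lunge(n='-36') -> 2182-01-13
// 6. gauge express(v='32', u_from='KiB', u_to='B') -> 32768


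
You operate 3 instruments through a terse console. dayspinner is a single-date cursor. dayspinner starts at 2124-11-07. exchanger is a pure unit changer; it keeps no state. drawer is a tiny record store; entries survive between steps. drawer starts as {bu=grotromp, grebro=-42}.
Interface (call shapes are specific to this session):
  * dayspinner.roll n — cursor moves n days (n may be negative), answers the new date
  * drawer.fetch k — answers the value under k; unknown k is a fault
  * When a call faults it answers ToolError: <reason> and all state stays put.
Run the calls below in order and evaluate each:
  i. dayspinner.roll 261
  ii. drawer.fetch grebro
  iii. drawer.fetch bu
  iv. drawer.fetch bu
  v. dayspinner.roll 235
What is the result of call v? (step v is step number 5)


Step: roll[n→261]
Result: 2125-07-26
Step: fetch[k→grebro]
Result: -42
Step: fetch[k→bu]
Result: grotromp
Step: fetch[k→bu]
Result: grotromp
Step: roll[n→235]
Result: 2126-03-18

Answer: 2126-03-18


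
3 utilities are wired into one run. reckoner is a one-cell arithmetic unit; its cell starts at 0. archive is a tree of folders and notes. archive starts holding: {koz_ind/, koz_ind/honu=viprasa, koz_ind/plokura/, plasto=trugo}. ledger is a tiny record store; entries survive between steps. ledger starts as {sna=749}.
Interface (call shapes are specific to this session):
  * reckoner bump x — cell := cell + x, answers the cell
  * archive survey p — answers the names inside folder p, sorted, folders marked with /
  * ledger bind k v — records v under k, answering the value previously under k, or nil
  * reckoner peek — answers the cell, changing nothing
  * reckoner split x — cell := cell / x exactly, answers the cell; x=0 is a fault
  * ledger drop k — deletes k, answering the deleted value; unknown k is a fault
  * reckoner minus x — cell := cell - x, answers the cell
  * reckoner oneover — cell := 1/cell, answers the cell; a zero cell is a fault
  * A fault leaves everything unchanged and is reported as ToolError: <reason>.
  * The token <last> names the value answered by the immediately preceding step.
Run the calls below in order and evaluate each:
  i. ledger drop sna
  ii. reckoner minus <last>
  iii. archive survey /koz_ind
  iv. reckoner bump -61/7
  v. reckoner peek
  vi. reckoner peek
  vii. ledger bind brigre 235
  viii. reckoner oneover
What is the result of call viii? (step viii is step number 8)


~$ ledger drop k='sna'
[out] 749
~$ reckoner minus x='<last>'
[out] -749
~$ archive survey p='/koz_ind'
[out] [honu, plokura/]
~$ reckoner bump x='-61/7'
[out] -5304/7
~$ reckoner peek
[out] -5304/7
~$ reckoner peek
[out] -5304/7
~$ ledger bind k='brigre' v='235'
[out] nil
~$ reckoner oneover
[out] -7/5304

Answer: -7/5304


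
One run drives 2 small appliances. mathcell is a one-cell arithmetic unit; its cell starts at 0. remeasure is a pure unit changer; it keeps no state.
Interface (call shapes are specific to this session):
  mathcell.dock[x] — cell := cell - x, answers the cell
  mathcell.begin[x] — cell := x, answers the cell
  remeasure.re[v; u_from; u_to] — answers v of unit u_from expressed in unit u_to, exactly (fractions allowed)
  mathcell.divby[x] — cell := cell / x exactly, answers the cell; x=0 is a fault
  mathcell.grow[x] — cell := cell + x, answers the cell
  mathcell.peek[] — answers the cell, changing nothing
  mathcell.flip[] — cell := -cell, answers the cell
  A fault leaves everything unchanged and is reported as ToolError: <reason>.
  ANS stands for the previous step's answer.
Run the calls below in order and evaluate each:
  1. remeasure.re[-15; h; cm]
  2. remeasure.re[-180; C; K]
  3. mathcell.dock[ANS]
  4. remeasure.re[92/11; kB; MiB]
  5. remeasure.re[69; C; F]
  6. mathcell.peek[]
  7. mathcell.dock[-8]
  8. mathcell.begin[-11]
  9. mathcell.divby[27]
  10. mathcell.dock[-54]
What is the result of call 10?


Answer: 1447/27

Derivation:
> remeasure.re -15 h cm
[out] ToolError: incompatible units
> remeasure.re -180 C K
[out] 1863/20
> mathcell.dock ANS
[out] -1863/20
> remeasure.re 92/11 kB MiB
[out] 2875/360448
> remeasure.re 69 C F
[out] 781/5
> mathcell.peek
[out] -1863/20
> mathcell.dock -8
[out] -1703/20
> mathcell.begin -11
[out] -11
> mathcell.divby 27
[out] -11/27
> mathcell.dock -54
[out] 1447/27


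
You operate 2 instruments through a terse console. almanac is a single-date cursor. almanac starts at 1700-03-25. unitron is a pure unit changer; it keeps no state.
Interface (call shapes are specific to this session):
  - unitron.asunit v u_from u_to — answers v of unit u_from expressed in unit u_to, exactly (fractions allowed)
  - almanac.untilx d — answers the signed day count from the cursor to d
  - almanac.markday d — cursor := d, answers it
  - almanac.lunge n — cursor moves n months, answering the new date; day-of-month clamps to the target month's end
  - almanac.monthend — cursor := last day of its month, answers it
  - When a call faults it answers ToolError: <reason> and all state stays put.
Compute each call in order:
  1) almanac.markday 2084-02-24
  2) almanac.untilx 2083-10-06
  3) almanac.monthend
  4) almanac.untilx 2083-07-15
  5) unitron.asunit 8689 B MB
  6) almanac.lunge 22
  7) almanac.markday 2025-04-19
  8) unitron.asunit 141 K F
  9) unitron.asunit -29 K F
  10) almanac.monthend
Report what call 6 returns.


Answer: 2085-12-29

Derivation:
% 1. markday(d='2084-02-24') : 2084-02-24
% 2. untilx(d='2083-10-06') : -141
% 3. monthend() : 2084-02-29
% 4. untilx(d='2083-07-15') : -229
% 5. asunit(v='8689', u_from='B', u_to='MB') : 8689/1000000
% 6. lunge(n='22') : 2085-12-29
% 7. markday(d='2025-04-19') : 2025-04-19
% 8. asunit(v='141', u_from='K', u_to='F') : -20587/100
% 9. asunit(v='-29', u_from='K', u_to='F') : -51187/100
% 10. monthend() : 2025-04-30


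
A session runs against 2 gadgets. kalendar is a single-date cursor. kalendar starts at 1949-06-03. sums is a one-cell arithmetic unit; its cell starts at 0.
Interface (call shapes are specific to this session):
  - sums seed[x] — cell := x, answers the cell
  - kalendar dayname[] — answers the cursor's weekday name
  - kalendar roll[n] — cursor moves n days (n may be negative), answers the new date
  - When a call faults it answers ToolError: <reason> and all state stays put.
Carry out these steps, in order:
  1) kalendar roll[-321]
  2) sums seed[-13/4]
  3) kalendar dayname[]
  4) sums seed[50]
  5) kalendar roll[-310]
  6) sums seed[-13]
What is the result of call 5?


Answer: 1947-09-11

Derivation:
Invoking kalendar roll(n→-321), — result: 1948-07-17.
I run sums seed(x→-13/4), → -13/4.
Next I call kalendar dayname, giving Saturday.
Then sums seed(x→50), and see 50.
Invoking kalendar roll(n→-310), — result: 1947-09-11.
I call sums seed(x→-13), and observe -13.


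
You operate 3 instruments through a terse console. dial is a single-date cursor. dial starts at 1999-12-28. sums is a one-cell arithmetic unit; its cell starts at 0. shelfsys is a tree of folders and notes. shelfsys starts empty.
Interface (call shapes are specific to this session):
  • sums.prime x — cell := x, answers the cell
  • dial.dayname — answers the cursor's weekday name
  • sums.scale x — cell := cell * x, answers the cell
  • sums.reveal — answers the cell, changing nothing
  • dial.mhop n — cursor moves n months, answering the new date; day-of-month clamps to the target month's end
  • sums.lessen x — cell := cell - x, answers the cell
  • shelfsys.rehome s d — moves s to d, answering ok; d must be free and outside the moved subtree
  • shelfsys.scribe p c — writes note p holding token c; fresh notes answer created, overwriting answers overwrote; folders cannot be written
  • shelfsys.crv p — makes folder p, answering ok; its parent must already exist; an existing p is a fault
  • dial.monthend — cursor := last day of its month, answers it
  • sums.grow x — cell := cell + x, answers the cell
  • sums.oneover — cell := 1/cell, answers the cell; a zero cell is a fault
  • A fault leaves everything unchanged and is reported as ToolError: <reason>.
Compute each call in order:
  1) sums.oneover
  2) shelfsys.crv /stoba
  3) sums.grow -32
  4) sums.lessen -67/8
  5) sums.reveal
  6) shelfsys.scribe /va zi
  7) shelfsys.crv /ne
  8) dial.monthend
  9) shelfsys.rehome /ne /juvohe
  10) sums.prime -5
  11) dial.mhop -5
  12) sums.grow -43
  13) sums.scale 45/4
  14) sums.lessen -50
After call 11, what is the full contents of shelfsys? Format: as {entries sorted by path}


Answer: {juvohe/, stoba/, va=zi}

Derivation:
~$ sums.oneover
  ToolError: reciprocal of zero
~$ shelfsys.crv p: /stoba
  ok
~$ sums.grow x: -32
  -32
~$ sums.lessen x: -67/8
  -189/8
~$ sums.reveal
  -189/8
~$ shelfsys.scribe p: /va c: zi
  created
~$ shelfsys.crv p: /ne
  ok
~$ dial.monthend
  1999-12-31
~$ shelfsys.rehome s: /ne d: /juvohe
  ok
~$ sums.prime x: -5
  -5
~$ dial.mhop n: -5
  1999-07-31
~$ sums.grow x: -43
  -48
~$ sums.scale x: 45/4
  -540
~$ sums.lessen x: -50
  -490


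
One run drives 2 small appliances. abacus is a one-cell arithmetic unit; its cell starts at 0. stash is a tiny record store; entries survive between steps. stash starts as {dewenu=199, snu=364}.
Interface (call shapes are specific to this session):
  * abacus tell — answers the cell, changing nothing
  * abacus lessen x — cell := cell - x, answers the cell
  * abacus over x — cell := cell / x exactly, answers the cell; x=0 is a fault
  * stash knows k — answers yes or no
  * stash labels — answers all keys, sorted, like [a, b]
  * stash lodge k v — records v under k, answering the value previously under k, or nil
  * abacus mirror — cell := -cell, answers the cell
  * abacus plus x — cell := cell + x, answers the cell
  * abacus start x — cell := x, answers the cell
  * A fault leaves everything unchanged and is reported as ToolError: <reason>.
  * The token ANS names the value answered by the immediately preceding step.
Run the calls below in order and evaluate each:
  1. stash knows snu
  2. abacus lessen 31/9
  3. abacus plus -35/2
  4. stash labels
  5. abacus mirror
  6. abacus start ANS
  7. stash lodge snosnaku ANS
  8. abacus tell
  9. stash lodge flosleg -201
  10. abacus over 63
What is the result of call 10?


·→ stash knows(k: snu)
·← yes
·→ abacus lessen(x: 31/9)
·← -31/9
·→ abacus plus(x: -35/2)
·← -377/18
·→ stash labels()
·← [dewenu, snu]
·→ abacus mirror()
·← 377/18
·→ abacus start(x: ANS)
·← 377/18
·→ stash lodge(k: snosnaku, v: ANS)
·← nil
·→ abacus tell()
·← 377/18
·→ stash lodge(k: flosleg, v: -201)
·← nil
·→ abacus over(x: 63)
·← 377/1134

Answer: 377/1134


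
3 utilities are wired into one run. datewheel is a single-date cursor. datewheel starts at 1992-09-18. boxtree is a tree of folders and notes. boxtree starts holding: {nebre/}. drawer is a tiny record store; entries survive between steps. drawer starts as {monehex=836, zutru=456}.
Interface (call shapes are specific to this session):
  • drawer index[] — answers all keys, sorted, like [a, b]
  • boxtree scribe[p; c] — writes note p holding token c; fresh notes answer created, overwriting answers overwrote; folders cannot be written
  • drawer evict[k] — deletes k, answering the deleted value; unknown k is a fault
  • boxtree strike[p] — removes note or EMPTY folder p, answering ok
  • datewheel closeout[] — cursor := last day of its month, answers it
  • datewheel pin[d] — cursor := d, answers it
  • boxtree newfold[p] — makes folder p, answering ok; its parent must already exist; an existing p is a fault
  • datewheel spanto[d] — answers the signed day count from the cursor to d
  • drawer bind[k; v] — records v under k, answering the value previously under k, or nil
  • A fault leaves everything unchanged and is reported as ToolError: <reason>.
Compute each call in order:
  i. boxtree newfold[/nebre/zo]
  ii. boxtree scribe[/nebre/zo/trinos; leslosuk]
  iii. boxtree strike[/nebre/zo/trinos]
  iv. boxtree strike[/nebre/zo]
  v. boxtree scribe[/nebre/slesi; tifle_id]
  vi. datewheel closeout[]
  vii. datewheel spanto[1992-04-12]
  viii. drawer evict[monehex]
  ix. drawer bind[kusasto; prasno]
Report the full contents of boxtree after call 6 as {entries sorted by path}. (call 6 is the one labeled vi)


! 1. boxtree newfold(/nebre/zo) => ok
! 2. boxtree scribe(/nebre/zo/trinos, leslosuk) => created
! 3. boxtree strike(/nebre/zo/trinos) => ok
! 4. boxtree strike(/nebre/zo) => ok
! 5. boxtree scribe(/nebre/slesi, tifle_id) => created
! 6. datewheel closeout() => 1992-09-30
! 7. datewheel spanto(1992-04-12) => -171
! 8. drawer evict(monehex) => 836
! 9. drawer bind(kusasto, prasno) => nil

Answer: {nebre/, nebre/slesi=tifle_id}


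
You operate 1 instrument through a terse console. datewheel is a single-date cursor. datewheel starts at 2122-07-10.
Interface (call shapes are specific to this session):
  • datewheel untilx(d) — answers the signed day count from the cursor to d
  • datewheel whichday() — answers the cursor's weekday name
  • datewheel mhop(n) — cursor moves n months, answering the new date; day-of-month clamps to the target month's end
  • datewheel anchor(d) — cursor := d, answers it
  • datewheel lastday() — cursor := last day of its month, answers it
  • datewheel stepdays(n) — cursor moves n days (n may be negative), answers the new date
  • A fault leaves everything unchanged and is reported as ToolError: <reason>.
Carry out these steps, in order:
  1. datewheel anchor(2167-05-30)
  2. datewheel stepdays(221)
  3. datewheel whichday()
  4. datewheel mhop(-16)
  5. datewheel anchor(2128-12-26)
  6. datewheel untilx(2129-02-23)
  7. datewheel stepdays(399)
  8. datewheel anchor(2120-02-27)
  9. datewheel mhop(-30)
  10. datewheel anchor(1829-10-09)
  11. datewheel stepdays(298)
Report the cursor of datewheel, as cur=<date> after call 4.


Answer: cur=2166-09-06

Derivation:
I run datewheel anchor with d=2167-05-30, giving 2167-05-30.
Using datewheel stepdays with n=221, and observe 2168-01-06.
I try datewheel whichday, and observe Wednesday.
I invoke datewheel mhop with n=-16: 2166-09-06.
Using datewheel anchor with d=2128-12-26, → 2128-12-26.
Now I run datewheel untilx with d=2129-02-23, and get 59.
Using datewheel stepdays with n=399, → 2130-01-29.
Using datewheel anchor with d=2120-02-27, yielding 2120-02-27.
Now I run datewheel mhop with n=-30, which returns 2117-08-27.
Then datewheel anchor with d=1829-10-09, and observe 1829-10-09.
Next I call datewheel stepdays with n=298, and get 1830-08-03.


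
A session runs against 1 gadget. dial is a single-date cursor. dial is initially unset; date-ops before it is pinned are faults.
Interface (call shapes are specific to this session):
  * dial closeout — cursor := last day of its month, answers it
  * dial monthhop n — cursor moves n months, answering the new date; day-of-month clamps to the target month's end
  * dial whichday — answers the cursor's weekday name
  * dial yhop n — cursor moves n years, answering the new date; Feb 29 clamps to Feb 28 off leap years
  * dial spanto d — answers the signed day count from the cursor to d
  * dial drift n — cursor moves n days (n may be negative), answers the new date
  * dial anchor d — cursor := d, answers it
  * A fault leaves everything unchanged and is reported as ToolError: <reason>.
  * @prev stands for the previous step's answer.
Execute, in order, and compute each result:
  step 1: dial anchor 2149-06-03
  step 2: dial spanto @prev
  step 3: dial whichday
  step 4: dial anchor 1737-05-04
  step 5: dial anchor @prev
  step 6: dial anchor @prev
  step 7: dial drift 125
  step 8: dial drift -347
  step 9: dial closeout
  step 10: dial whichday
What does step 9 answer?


Answer: 1736-09-30

Derivation:
% 1. dial anchor(2149-06-03) ~> 2149-06-03
% 2. dial spanto(@prev) ~> 0
% 3. dial whichday() ~> Tuesday
% 4. dial anchor(1737-05-04) ~> 1737-05-04
% 5. dial anchor(@prev) ~> 1737-05-04
% 6. dial anchor(@prev) ~> 1737-05-04
% 7. dial drift(125) ~> 1737-09-06
% 8. dial drift(-347) ~> 1736-09-24
% 9. dial closeout() ~> 1736-09-30
% 10. dial whichday() ~> Sunday


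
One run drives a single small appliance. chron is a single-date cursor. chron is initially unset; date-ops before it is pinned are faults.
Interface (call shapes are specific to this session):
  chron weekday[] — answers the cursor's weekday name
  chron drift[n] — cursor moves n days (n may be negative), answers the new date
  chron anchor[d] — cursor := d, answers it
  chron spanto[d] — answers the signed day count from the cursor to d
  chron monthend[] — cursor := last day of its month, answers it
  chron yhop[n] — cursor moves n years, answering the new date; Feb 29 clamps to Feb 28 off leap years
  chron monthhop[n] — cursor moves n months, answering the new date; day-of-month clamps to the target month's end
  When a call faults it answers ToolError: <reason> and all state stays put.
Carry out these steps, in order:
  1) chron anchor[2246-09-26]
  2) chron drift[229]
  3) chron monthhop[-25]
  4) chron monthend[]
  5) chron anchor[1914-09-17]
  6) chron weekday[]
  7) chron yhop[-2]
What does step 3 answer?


Answer: 2245-04-13

Derivation:
~$ chron anchor d→2246-09-26
= 2246-09-26
~$ chron drift n→229
= 2247-05-13
~$ chron monthhop n→-25
= 2245-04-13
~$ chron monthend
= 2245-04-30
~$ chron anchor d→1914-09-17
= 1914-09-17
~$ chron weekday
= Thursday
~$ chron yhop n→-2
= 1912-09-17


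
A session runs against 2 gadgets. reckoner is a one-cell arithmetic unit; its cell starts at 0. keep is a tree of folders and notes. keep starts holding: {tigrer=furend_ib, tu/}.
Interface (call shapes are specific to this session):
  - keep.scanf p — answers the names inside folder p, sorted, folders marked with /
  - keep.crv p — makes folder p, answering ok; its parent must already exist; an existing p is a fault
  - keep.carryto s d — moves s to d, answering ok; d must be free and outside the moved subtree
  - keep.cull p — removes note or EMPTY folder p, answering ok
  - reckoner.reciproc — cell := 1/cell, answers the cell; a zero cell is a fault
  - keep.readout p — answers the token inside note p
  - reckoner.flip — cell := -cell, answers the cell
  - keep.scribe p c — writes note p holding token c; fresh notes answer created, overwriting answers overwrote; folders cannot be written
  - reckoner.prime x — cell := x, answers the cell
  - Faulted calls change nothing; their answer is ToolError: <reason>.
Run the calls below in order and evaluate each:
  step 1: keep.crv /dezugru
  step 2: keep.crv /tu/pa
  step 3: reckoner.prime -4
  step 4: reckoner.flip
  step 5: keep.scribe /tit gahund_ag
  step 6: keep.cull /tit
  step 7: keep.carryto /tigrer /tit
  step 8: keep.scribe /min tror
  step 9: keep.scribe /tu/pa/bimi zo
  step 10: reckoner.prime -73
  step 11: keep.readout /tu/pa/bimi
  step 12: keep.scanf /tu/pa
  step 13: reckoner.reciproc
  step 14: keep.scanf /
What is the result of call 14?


-> keep.crv(p→/dezugru)
<- ok
-> keep.crv(p→/tu/pa)
<- ok
-> reckoner.prime(x→-4)
<- -4
-> reckoner.flip()
<- 4
-> keep.scribe(p→/tit, c→gahund_ag)
<- created
-> keep.cull(p→/tit)
<- ok
-> keep.carryto(s→/tigrer, d→/tit)
<- ok
-> keep.scribe(p→/min, c→tror)
<- created
-> keep.scribe(p→/tu/pa/bimi, c→zo)
<- created
-> reckoner.prime(x→-73)
<- -73
-> keep.readout(p→/tu/pa/bimi)
<- zo
-> keep.scanf(p→/tu/pa)
<- [bimi]
-> reckoner.reciproc()
<- -1/73
-> keep.scanf(p→/)
<- [dezugru/, min, tit, tu/]

Answer: [dezugru/, min, tit, tu/]


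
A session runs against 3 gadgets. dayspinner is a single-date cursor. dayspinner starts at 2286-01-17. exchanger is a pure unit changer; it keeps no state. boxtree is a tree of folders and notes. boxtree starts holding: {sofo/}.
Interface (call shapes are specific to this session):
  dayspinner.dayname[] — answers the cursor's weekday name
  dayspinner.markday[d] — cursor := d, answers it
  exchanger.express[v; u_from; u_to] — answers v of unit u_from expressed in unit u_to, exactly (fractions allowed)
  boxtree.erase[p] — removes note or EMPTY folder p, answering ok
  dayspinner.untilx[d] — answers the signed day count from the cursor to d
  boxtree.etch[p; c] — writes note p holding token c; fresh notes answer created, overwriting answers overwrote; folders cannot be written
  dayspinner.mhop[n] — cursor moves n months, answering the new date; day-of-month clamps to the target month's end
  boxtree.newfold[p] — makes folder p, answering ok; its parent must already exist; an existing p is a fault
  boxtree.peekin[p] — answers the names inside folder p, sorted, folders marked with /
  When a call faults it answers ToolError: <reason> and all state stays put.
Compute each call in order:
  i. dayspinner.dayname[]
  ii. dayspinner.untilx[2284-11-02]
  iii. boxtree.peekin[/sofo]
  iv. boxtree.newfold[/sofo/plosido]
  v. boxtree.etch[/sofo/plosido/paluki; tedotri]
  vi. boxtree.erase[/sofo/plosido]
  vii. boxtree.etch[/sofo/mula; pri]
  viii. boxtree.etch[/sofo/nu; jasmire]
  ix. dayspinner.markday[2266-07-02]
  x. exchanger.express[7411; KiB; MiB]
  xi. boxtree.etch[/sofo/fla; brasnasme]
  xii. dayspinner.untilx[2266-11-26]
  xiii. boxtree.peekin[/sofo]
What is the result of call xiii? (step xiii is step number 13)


>>> dayspinner.dayname
[out] Sunday
>>> dayspinner.untilx d='2284-11-02'
[out] -441
>>> boxtree.peekin p='/sofo'
[out] []
>>> boxtree.newfold p='/sofo/plosido'
[out] ok
>>> boxtree.etch p='/sofo/plosido/paluki' c='tedotri'
[out] created
>>> boxtree.erase p='/sofo/plosido'
[out] ToolError: not empty
>>> boxtree.etch p='/sofo/mula' c='pri'
[out] created
>>> boxtree.etch p='/sofo/nu' c='jasmire'
[out] created
>>> dayspinner.markday d='2266-07-02'
[out] 2266-07-02
>>> exchanger.express v='7411' u_from='KiB' u_to='MiB'
[out] 7411/1024
>>> boxtree.etch p='/sofo/fla' c='brasnasme'
[out] created
>>> dayspinner.untilx d='2266-11-26'
[out] 147
>>> boxtree.peekin p='/sofo'
[out] [fla, mula, nu, plosido/]

Answer: [fla, mula, nu, plosido/]


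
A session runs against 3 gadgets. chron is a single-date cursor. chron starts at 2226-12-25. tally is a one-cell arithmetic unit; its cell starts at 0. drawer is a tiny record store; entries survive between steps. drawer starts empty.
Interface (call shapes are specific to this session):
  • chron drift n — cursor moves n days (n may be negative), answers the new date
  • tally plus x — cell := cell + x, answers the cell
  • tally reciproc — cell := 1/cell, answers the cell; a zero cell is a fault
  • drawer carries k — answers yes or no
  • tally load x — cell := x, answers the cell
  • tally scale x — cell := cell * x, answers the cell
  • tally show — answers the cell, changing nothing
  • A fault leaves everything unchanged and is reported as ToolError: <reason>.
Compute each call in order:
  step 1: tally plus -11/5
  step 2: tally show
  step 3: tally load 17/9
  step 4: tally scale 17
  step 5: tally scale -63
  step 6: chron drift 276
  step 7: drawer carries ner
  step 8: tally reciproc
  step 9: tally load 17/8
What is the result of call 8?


>> tally plus(x=-11/5)
<< -11/5
>> tally show()
<< -11/5
>> tally load(x=17/9)
<< 17/9
>> tally scale(x=17)
<< 289/9
>> tally scale(x=-63)
<< -2023
>> chron drift(n=276)
<< 2227-09-27
>> drawer carries(k=ner)
<< no
>> tally reciproc()
<< -1/2023
>> tally load(x=17/8)
<< 17/8

Answer: -1/2023


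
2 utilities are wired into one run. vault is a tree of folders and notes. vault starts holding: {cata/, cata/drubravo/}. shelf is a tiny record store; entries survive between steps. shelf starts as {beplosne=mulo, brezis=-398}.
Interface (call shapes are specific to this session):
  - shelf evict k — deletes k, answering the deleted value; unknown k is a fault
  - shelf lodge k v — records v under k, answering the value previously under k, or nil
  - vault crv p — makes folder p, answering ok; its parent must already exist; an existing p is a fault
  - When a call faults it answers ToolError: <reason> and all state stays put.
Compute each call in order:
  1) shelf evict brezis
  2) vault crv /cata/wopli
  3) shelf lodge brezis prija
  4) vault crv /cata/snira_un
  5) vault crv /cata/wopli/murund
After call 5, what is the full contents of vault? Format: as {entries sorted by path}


Answer: {cata/, cata/drubravo/, cata/snira_un/, cata/wopli/, cata/wopli/murund/}

Derivation:
I use shelf evict using brezis: -398.
Calling vault crv using /cata/wopli, — result: ok.
I use shelf lodge using brezis, prija, yielding nil.
Now I run vault crv using /cata/snira_un, and observe ok.
I invoke vault crv using /cata/wopli/murund, and observe ok.
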